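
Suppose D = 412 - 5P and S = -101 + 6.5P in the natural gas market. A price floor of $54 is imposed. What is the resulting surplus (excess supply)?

Equilibrium price would be P* = 1026/23, so the floor at 54 binds.
At P = 54: D = 142, S = 250.
Surplus = 250 − 142 = 108.

Surplus = 108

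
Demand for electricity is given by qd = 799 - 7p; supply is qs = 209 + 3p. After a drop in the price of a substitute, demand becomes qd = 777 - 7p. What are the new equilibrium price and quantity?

Original equilibrium: p* = 59, q* = 386.
New equilibrium: 777 - 7p = 209 + 3p, so 568 = 10p and p' = 56.8; q' = 777 − 7(56.8) = 379.4.

p' = 56.8, q' = 379.4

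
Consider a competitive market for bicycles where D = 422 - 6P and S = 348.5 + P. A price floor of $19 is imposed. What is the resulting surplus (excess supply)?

Surplus = 59.5

Equilibrium price would be P* = 10.5, so the floor at 19 binds.
At P = 19: D = 308, S = 367.5.
Surplus = 367.5 − 308 = 59.5.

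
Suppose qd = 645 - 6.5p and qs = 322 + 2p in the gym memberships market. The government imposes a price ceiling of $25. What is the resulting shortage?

Shortage = 110.5

Equilibrium price would be p* = 38, so the ceiling at 25 binds.
At p = 25: qd = 645 − 6.5(25) = 482.5, qs = 322 + 2(25) = 372.
Shortage = 482.5 − 372 = 110.5.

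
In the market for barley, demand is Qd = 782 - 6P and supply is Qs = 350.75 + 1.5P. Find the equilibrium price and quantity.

Set Qd = Qs: 782 - 6P = 350.75 + 1.5P.
431.25 = 7.5P, so P* = 57.5.
Q* = 782 − 6(57.5) = 437.

P* = 57.5, Q* = 437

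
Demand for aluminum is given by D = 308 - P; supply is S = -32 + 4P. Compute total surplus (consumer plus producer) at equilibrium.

Total surplus = 36000

Equilibrium: 308 - P = -32 + 4P gives P* = 68, Q* = 240.
Demand choke price: P = 308; supply starts at P = 8.
CS = ½(308 − 68)(240) = 28800; PS = ½(68 − 8)(240) = 7200.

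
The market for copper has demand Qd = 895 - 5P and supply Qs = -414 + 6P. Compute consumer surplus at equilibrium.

Equilibrium: 895 - 5P = -414 + 6P gives P* = 119, Q* = 300.
Demand choke price (Qd = 0): P = 179.
CS = ½(179 − 119)(300) = 9000.

Consumer surplus = 9000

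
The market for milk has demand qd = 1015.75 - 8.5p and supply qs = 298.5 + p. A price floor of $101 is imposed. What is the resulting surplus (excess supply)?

Equilibrium price would be p* = 75.5, so the floor at 101 binds.
At p = 101: qd = 157.25, qs = 399.5.
Surplus = 399.5 − 157.25 = 242.25.

Surplus = 242.25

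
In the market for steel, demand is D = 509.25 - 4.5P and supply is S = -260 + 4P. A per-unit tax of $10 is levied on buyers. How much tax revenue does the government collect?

Pre-tax equilibrium: P* = 90.5, Q* = 102.
Tax on buyers shifts demand to D = 509.25 − 4.5(P + 10) = 464.25 - 4.5P.
464.25 - 4.5P = -260 + 4P gives seller price Ps = 2897/34; buyers pay Pb = 2897/34 + 10 = 3237/34.
New quantity: Q = 509.25 − 4.5(3237/34) = 1374/17.
Revenue = 10 × 1374/17 = 13740/17.

Tax revenue = 13740/17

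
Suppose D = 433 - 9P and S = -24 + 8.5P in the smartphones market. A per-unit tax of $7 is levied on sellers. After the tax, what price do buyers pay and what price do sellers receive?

Buyers pay 1033/35, sellers receive 788/35

Pre-tax equilibrium: P* = 914/35, Q* = 6929/35.
Tax on sellers shifts supply to S = -24 + 8.5(P − 7) = -83.5 + 8.5P.
433 - 9P = -83.5 + 8.5P gives buyer price Pb = 1033/35; sellers receive Ps = 1033/35 − 7 = 788/35.
New quantity: Q = 433 − 9(1033/35) = 5858/35.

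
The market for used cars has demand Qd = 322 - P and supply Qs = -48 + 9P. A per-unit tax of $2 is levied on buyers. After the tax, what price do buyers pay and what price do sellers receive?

Pre-tax equilibrium: P* = 37, Q* = 285.
Tax on buyers shifts demand to Qd = 322 − 1(P + 2) = 320 - P.
320 - P = -48 + 9P gives seller price Ps = 36.8; buyers pay Pb = 36.8 + 2 = 38.8.
New quantity: Q = 322 − 1(38.8) = 283.2.

Buyers pay $38.8, sellers receive $36.8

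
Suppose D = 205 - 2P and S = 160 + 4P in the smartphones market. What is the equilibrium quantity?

Set D = S: 205 - 2P = 160 + 4P.
45 = 6P, so P* = 7.5.
Q* = 205 − 2(7.5) = 190.

Q* = 190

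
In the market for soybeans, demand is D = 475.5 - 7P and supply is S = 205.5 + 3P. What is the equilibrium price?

P* = 27

Set D = S: 475.5 - 7P = 205.5 + 3P.
270 = 10P, so P* = 27.
Q* = 475.5 − 7(27) = 286.5.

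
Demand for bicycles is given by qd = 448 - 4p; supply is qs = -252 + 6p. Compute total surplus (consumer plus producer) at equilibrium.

Equilibrium: 448 - 4p = -252 + 6p gives p* = 70, q* = 168.
Demand choke price: p = 112; supply starts at p = 42.
CS = ½(112 − 70)(168) = 3528; PS = ½(70 − 42)(168) = 2352.

Total surplus = 5880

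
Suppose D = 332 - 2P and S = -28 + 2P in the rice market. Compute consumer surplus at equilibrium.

Equilibrium: 332 - 2P = -28 + 2P gives P* = 90, Q* = 152.
Demand choke price (D = 0): P = 166.
CS = ½(166 − 90)(152) = 5776.

Consumer surplus = 5776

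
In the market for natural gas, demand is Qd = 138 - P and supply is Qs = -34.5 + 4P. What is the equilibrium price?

Set Qd = Qs: 138 - P = -34.5 + 4P.
172.5 = 5P, so P* = 34.5.
Q* = 138 − 1(34.5) = 103.5.

P* = 34.5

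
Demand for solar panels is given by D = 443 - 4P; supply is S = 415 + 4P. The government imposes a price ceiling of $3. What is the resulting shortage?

Shortage = 4

Equilibrium price would be P* = 3.5, so the ceiling at 3 binds.
At P = 3: D = 443 − 4(3) = 431, S = 415 + 4(3) = 427.
Shortage = 431 − 427 = 4.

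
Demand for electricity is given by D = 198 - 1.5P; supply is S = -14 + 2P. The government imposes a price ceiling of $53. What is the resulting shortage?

Equilibrium price would be P* = 424/7, so the ceiling at 53 binds.
At P = 53: D = 198 − 1.5(53) = 118.5, S = -14 + 2(53) = 92.
Shortage = 118.5 − 92 = 26.5.

Shortage = 26.5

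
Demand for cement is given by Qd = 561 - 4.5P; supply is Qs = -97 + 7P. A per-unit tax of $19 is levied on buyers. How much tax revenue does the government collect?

Tax revenue = 109896/23

Pre-tax equilibrium: P* = 1316/23, Q* = 6981/23.
Tax on buyers shifts demand to Qd = 561 − 4.5(P + 19) = 475.5 - 4.5P.
475.5 - 4.5P = -97 + 7P gives seller price Ps = 1145/23; buyers pay Pb = 1145/23 + 19 = 1582/23.
New quantity: Q = 561 − 4.5(1582/23) = 5784/23.
Revenue = 19 × 5784/23 = 109896/23.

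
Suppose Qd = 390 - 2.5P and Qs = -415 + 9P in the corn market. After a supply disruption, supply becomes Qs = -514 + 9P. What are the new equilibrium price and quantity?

Original equilibrium: P* = 70, Q* = 215.
New equilibrium: 390 - 2.5P = -514 + 9P, so 904 = 11.5P and P' = 1808/23; Q' = 390 − 2.5(1808/23) = 4450/23.

P' = 1808/23, Q' = 4450/23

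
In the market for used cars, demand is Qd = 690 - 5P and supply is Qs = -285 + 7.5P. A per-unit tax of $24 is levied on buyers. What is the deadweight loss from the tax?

Deadweight loss = 864

Pre-tax equilibrium: P* = 78, Q* = 300.
Tax on buyers shifts demand to Qd = 690 − 5(P + 24) = 570 - 5P.
570 - 5P = -285 + 7.5P gives seller price Ps = 68.4; buyers pay Pb = 68.4 + 24 = 92.4.
New quantity: Q = 690 − 5(92.4) = 228.
DWL = ½ × 24 × (300 − 228) = 864.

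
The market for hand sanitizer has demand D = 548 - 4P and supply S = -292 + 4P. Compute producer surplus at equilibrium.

Equilibrium: 548 - 4P = -292 + 4P gives P* = 105, Q* = 128.
Supply starts at P = 73 (where S = 0).
PS = ½(105 − 73)(128) = 2048.

Producer surplus = 2048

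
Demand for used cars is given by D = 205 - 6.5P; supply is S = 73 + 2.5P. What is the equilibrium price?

Set D = S: 205 - 6.5P = 73 + 2.5P.
132 = 9P, so P* = 44/3.
Q* = 205 − 6.5(44/3) = 329/3.

P* = 44/3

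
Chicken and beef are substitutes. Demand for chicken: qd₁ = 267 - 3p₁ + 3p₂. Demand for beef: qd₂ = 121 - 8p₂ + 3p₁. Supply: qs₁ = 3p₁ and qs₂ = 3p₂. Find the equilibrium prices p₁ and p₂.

p₁ = 1100/19, p₂ = 509/19

Market 1: 267 - 3p₁ + 3p₂ = 3p₁ → 6p₁ - 3p₂ = 267.
Market 2: 11p₂ - 3p₁ = 121.
Eliminating p₂: 11×(1) + 3×(2) gives 57p₁ = 3300, so p₁ = 1100/19.
Back-substitute into (2): p₂ = (121 + 3×1100/19) / 11 = 509/19.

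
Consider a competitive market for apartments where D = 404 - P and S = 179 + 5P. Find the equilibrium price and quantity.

Set D = S: 404 - P = 179 + 5P.
225 = 6P, so P* = 37.5.
Q* = 404 − 1(37.5) = 366.5.

P* = 37.5, Q* = 366.5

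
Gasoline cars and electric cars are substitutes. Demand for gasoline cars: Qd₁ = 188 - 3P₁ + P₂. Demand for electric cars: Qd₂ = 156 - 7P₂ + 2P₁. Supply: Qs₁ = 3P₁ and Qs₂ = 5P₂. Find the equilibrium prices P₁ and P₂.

Market 1: 188 - 3P₁ + P₂ = 3P₁ → 6P₁ - P₂ = 188.
Market 2: 12P₂ - 2P₁ = 156.
Eliminating P₂: 12×(1) + 1×(2) gives 70P₁ = 2412, so P₁ = 1206/35.
Back-substitute into (2): P₂ = (156 + 2×1206/35) / 12 = 656/35.

P₁ = 1206/35, P₂ = 656/35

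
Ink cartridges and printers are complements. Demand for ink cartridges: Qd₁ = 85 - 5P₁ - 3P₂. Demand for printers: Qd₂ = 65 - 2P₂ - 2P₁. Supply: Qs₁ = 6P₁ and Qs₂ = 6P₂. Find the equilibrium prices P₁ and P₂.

P₁ = 485/82, P₂ = 545/82

Market 1: 85 - 5P₁ - 3P₂ = 6P₁ → 11P₁ + 3P₂ = 85.
Market 2: 8P₂ + 2P₁ = 65.
Eliminating P₂: 8×(1) − 3×(2) gives 82P₁ = 485, so P₁ = 485/82.
Back-substitute into (2): P₂ = (65 − 2×485/82) / 8 = 545/82.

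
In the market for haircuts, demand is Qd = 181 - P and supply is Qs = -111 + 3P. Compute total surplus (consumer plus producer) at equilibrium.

Equilibrium: 181 - P = -111 + 3P gives P* = 73, Q* = 108.
Demand choke price: P = 181; supply starts at P = 37.
CS = ½(181 − 73)(108) = 5832; PS = ½(73 − 37)(108) = 1944.

Total surplus = 7776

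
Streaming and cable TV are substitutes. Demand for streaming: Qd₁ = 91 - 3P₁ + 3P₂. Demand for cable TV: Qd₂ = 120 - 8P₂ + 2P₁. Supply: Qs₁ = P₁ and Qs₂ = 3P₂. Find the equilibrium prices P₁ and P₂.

Market 1: 91 - 3P₁ + 3P₂ = P₁ → 4P₁ - 3P₂ = 91.
Market 2: 11P₂ - 2P₁ = 120.
Eliminating P₂: 11×(1) + 3×(2) gives 38P₁ = 1361, so P₁ = 1361/38.
Back-substitute into (2): P₂ = (120 + 2×1361/38) / 11 = 331/19.

P₁ = 1361/38, P₂ = 331/19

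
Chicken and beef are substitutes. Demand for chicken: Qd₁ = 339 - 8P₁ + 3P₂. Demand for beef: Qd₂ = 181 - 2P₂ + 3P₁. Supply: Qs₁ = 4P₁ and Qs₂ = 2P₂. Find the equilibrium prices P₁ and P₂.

P₁ = 633/13, P₂ = 1063/13

Market 1: 339 - 8P₁ + 3P₂ = 4P₁ → 12P₁ - 3P₂ = 339.
Market 2: 4P₂ - 3P₁ = 181.
Eliminating P₂: 4×(1) + 3×(2) gives 39P₁ = 1899, so P₁ = 633/13.
Back-substitute into (2): P₂ = (181 + 3×633/13) / 4 = 1063/13.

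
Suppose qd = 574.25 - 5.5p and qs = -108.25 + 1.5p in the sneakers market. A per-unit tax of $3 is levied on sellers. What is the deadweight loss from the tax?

Deadweight loss = 297/56

Pre-tax equilibrium: p* = 97.5, q* = 38.
Tax on sellers shifts supply to qs = -108.25 + 1.5(p − 3) = -112.75 + 1.5p.
574.25 - 5.5p = -112.75 + 1.5p gives buyer price pb = 687/7; sellers receive ps = 687/7 − 3 = 666/7.
New quantity: q = 574.25 − 5.5(687/7) = 965/28.
DWL = ½ × 3 × (38 − 965/28) = 297/56.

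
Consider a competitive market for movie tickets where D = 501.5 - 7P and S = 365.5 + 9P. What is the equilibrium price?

P* = 8.5

Set D = S: 501.5 - 7P = 365.5 + 9P.
136 = 16P, so P* = 8.5.
Q* = 501.5 − 7(8.5) = 442.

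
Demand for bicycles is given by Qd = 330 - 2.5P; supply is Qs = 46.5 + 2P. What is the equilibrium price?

P* = 63

Set Qd = Qs: 330 - 2.5P = 46.5 + 2P.
283.5 = 4.5P, so P* = 63.
Q* = 330 − 2.5(63) = 172.5.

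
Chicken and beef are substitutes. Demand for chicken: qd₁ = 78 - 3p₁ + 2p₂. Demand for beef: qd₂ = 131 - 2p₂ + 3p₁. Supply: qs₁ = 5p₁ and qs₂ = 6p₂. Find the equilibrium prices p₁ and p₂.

p₁ = 443/29, p₂ = 641/29

Market 1: 78 - 3p₁ + 2p₂ = 5p₁ → 8p₁ - 2p₂ = 78.
Market 2: 8p₂ - 3p₁ = 131.
Eliminating p₂: 8×(1) + 2×(2) gives 58p₁ = 886, so p₁ = 443/29.
Back-substitute into (2): p₂ = (131 + 3×443/29) / 8 = 641/29.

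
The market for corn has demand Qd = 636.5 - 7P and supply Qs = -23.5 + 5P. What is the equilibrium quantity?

Set Qd = Qs: 636.5 - 7P = -23.5 + 5P.
660 = 12P, so P* = 55.
Q* = 636.5 − 7(55) = 251.5.

Q* = 251.5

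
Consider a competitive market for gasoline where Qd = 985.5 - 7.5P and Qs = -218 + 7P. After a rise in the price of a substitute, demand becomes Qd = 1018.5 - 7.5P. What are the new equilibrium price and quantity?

Original equilibrium: P* = 83, Q* = 363.
New equilibrium: 1018.5 - 7.5P = -218 + 7P, so 1236.5 = 14.5P and P' = 2473/29; Q' = 1018.5 − 7.5(2473/29) = 10989/29.

P' = 2473/29, Q' = 10989/29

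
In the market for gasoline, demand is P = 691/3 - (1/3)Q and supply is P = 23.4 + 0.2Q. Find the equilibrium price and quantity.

Set the two price expressions equal: 691/3 - (1/3)Q = 23.4 + 0.2Q.
3104/15 = (8/15)Q, so Q* = 388.
P* = 691/3 − (1/3)(388) = 101.

P* = 101, Q* = 388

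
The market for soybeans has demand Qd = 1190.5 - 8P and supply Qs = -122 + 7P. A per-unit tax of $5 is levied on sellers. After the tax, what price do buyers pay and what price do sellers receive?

Pre-tax equilibrium: P* = 87.5, Q* = 490.5.
Tax on sellers shifts supply to Qs = -122 + 7(P − 5) = -157 + 7P.
1190.5 - 8P = -157 + 7P gives buyer price Pb = 539/6; sellers receive Ps = 539/6 − 5 = 509/6.
New quantity: Q = 1190.5 − 8(539/6) = 2831/6.

Buyers pay 539/6, sellers receive 509/6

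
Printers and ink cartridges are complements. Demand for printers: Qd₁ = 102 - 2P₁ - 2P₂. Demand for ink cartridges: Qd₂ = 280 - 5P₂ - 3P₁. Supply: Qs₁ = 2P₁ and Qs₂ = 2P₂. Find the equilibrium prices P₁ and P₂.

P₁ = 7, P₂ = 37

Market 1: 102 - 2P₁ - 2P₂ = 2P₁ → 4P₁ + 2P₂ = 102.
Market 2: 7P₂ + 3P₁ = 280.
Eliminating P₂: 7×(1) − 2×(2) gives 22P₁ = 154, so P₁ = 7.
Back-substitute into (2): P₂ = (280 − 3×7) / 7 = 37.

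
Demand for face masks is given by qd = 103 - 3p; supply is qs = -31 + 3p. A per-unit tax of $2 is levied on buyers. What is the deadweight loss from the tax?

Deadweight loss = 3

Pre-tax equilibrium: p* = 67/3, q* = 36.
Tax on buyers shifts demand to qd = 103 − 3(p + 2) = 97 - 3p.
97 - 3p = -31 + 3p gives seller price ps = 64/3; buyers pay pb = 64/3 + 2 = 70/3.
New quantity: q = 103 − 3(70/3) = 33.
DWL = ½ × 2 × (36 − 33) = 3.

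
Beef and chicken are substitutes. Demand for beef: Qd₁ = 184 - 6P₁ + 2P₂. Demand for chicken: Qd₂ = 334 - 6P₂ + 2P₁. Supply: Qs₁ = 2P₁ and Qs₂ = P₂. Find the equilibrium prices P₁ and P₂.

P₁ = 489/13, P₂ = 760/13

Market 1: 184 - 6P₁ + 2P₂ = 2P₁ → 8P₁ - 2P₂ = 184.
Market 2: 7P₂ - 2P₁ = 334.
Eliminating P₂: 7×(1) + 2×(2) gives 52P₁ = 1956, so P₁ = 489/13.
Back-substitute into (2): P₂ = (334 + 2×489/13) / 7 = 760/13.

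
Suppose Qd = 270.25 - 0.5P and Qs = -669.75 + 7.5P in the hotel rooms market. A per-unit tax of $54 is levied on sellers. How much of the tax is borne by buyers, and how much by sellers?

Pre-tax equilibrium: P* = 117.5, Q* = 211.5.
Tax on sellers shifts supply to Qs = -669.75 + 7.5(P − 54) = -1074.75 + 7.5P.
270.25 - 0.5P = -1074.75 + 7.5P gives buyer price Pb = 168.125; sellers receive Ps = 168.125 − 54 = 114.125.
New quantity: Q = 270.25 − 0.5(168.125) = 186.1875.
Buyer burden = 168.125 − 117.5 = 50.625; seller burden = 117.5 − 114.125 = 3.375.

Buyers bear $50.625, sellers bear $3.375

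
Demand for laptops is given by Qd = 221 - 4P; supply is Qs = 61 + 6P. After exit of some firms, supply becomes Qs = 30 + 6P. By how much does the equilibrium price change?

Original equilibrium: P* = 16, Q* = 157.
New equilibrium: 221 - 4P = 30 + 6P, so 191 = 10P and P' = 19.1; Q' = 221 − 4(19.1) = 144.6.
Change in price: 19.1 − 16 = 3.1.

ΔP = 3.1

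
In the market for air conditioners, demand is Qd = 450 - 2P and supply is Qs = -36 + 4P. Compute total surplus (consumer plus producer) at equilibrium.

Equilibrium: 450 - 2P = -36 + 4P gives P* = 81, Q* = 288.
Demand choke price: P = 225; supply starts at P = 9.
CS = ½(225 − 81)(288) = 20736; PS = ½(81 − 9)(288) = 10368.

Total surplus = 31104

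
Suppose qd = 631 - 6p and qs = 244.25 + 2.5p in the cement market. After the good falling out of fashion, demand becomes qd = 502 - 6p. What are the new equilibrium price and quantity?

Original equilibrium: p* = 45.5, q* = 358.
New equilibrium: 502 - 6p = 244.25 + 2.5p, so 257.75 = 8.5p and p' = 1031/34; q' = 502 − 6(1031/34) = 5441/17.

p' = 1031/34, q' = 5441/17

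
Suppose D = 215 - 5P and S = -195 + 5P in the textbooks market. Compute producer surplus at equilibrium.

Producer surplus = 10

Equilibrium: 215 - 5P = -195 + 5P gives P* = 41, Q* = 10.
Supply starts at P = 39 (where S = 0).
PS = ½(41 − 39)(10) = 10.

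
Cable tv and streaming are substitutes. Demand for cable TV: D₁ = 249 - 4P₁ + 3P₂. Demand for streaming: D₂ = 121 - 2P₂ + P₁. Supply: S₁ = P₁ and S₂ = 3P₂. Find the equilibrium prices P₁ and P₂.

P₁ = 804/11, P₂ = 427/11

Market 1: 249 - 4P₁ + 3P₂ = P₁ → 5P₁ - 3P₂ = 249.
Market 2: 5P₂ - P₁ = 121.
Eliminating P₂: 5×(1) + 3×(2) gives 22P₁ = 1608, so P₁ = 804/11.
Back-substitute into (2): P₂ = (121 + 1×804/11) / 5 = 427/11.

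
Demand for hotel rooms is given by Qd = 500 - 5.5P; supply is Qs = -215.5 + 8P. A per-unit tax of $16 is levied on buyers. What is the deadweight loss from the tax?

Pre-tax equilibrium: P* = 53, Q* = 208.5.
Tax on buyers shifts demand to Qd = 500 − 5.5(P + 16) = 412 - 5.5P.
412 - 5.5P = -215.5 + 8P gives seller price Ps = 1255/27; buyers pay Pb = 1255/27 + 16 = 1687/27.
New quantity: Q = 500 − 5.5(1687/27) = 8443/54.
DWL = ½ × 16 × (208.5 − 8443/54) = 11264/27.

Deadweight loss = 11264/27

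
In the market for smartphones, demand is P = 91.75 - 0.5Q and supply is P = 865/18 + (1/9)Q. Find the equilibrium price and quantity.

P* = 56, Q* = 71.5

Set the two price expressions equal: 91.75 - 0.5Q = 865/18 + (1/9)Q.
1573/36 = (11/18)Q, so Q* = 71.5.
P* = 91.75 − (0.5)(71.5) = 56.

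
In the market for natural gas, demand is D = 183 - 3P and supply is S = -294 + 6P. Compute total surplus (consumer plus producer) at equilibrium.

Equilibrium: 183 - 3P = -294 + 6P gives P* = 53, Q* = 24.
Demand choke price: P = 61; supply starts at P = 49.
CS = ½(61 − 53)(24) = 96; PS = ½(53 − 49)(24) = 48.

Total surplus = 144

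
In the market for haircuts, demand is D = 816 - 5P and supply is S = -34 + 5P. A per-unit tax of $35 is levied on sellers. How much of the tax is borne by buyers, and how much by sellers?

Pre-tax equilibrium: P* = 85, Q* = 391.
Tax on sellers shifts supply to S = -34 + 5(P − 35) = -209 + 5P.
816 - 5P = -209 + 5P gives buyer price Pb = 102.5; sellers receive Ps = 102.5 − 35 = 67.5.
New quantity: Q = 816 − 5(102.5) = 303.5.
Buyer burden = 102.5 − 85 = 17.5; seller burden = 85 − 67.5 = 17.5.

Buyers bear $17.5, sellers bear $17.5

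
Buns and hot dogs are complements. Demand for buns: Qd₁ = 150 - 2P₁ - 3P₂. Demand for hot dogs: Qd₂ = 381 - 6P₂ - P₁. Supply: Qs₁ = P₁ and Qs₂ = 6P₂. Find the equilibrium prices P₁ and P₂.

P₁ = 219/11, P₂ = 331/11

Market 1: 150 - 2P₁ - 3P₂ = P₁ → 3P₁ + 3P₂ = 150.
Market 2: 12P₂ + P₁ = 381.
Eliminating P₂: 12×(1) − 3×(2) gives 33P₁ = 657, so P₁ = 219/11.
Back-substitute into (2): P₂ = (381 − 1×219/11) / 12 = 331/11.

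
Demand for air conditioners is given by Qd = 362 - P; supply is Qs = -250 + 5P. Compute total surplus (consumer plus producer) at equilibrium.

Total surplus = 40560

Equilibrium: 362 - P = -250 + 5P gives P* = 102, Q* = 260.
Demand choke price: P = 362; supply starts at P = 50.
CS = ½(362 − 102)(260) = 33800; PS = ½(102 − 50)(260) = 6760.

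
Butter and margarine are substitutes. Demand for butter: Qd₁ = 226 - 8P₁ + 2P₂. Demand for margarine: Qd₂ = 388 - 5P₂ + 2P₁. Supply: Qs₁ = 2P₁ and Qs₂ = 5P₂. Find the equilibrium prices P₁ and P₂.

Market 1: 226 - 8P₁ + 2P₂ = 2P₁ → 10P₁ - 2P₂ = 226.
Market 2: 10P₂ - 2P₁ = 388.
Eliminating P₂: 10×(1) + 2×(2) gives 96P₁ = 3036, so P₁ = 31.625.
Back-substitute into (2): P₂ = (388 + 2×31.625) / 10 = 45.125.

P₁ = 31.625, P₂ = 45.125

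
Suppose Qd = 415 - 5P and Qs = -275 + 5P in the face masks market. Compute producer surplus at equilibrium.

Equilibrium: 415 - 5P = -275 + 5P gives P* = 69, Q* = 70.
Supply starts at P = 55 (where Qs = 0).
PS = ½(69 − 55)(70) = 490.

Producer surplus = 490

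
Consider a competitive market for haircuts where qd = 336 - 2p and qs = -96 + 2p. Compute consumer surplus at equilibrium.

Equilibrium: 336 - 2p = -96 + 2p gives p* = 108, q* = 120.
Demand choke price (qd = 0): p = 168.
CS = ½(168 − 108)(120) = 3600.

Consumer surplus = 3600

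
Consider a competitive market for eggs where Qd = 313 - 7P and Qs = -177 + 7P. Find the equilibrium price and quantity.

P* = 35, Q* = 68

Set Qd = Qs: 313 - 7P = -177 + 7P.
490 = 14P, so P* = 35.
Q* = 313 − 7(35) = 68.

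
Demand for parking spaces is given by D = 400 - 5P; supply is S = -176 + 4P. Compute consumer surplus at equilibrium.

Consumer surplus = 640

Equilibrium: 400 - 5P = -176 + 4P gives P* = 64, Q* = 80.
Demand choke price (D = 0): P = 80.
CS = ½(80 − 64)(80) = 640.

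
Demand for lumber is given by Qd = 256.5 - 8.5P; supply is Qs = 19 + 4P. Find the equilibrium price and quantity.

P* = 19, Q* = 95

Set Qd = Qs: 256.5 - 8.5P = 19 + 4P.
237.5 = 12.5P, so P* = 19.
Q* = 256.5 − 8.5(19) = 95.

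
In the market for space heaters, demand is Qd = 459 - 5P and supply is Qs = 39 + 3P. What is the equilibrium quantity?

Set Qd = Qs: 459 - 5P = 39 + 3P.
420 = 8P, so P* = 52.5.
Q* = 459 − 5(52.5) = 196.5.

Q* = 196.5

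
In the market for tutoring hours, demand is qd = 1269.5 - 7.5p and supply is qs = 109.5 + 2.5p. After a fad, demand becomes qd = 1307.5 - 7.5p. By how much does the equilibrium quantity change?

Original equilibrium: p* = 116, q* = 399.5.
New equilibrium: 1307.5 - 7.5p = 109.5 + 2.5p, so 1198 = 10p and p' = 119.8; q' = 1307.5 − 7.5(119.8) = 409.
Change in quantity: 409 − 399.5 = 9.5.

Δq = 9.5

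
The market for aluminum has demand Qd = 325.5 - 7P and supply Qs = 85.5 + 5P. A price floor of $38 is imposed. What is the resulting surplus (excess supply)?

Equilibrium price would be P* = 20, so the floor at 38 binds.
At P = 38: Qd = 59.5, Qs = 275.5.
Surplus = 275.5 − 59.5 = 216.

Surplus = 216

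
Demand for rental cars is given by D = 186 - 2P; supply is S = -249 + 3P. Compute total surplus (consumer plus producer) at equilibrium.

Equilibrium: 186 - 2P = -249 + 3P gives P* = 87, Q* = 12.
Demand choke price: P = 93; supply starts at P = 83.
CS = ½(93 − 87)(12) = 36; PS = ½(87 − 83)(12) = 24.

Total surplus = 60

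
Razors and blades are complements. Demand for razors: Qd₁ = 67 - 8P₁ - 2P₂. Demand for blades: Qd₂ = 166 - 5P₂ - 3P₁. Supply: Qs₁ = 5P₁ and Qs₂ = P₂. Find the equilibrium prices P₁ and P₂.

P₁ = 35/36, P₂ = 1957/72

Market 1: 67 - 8P₁ - 2P₂ = 5P₁ → 13P₁ + 2P₂ = 67.
Market 2: 6P₂ + 3P₁ = 166.
Eliminating P₂: 6×(1) − 2×(2) gives 72P₁ = 70, so P₁ = 35/36.
Back-substitute into (2): P₂ = (166 − 3×35/36) / 6 = 1957/72.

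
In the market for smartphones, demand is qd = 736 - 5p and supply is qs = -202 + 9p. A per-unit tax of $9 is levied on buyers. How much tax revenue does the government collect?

Tax revenue = 46881/14

Pre-tax equilibrium: p* = 67, q* = 401.
Tax on buyers shifts demand to qd = 736 − 5(p + 9) = 691 - 5p.
691 - 5p = -202 + 9p gives seller price ps = 893/14; buyers pay pb = 893/14 + 9 = 1019/14.
New quantity: q = 736 − 5(1019/14) = 5209/14.
Revenue = 9 × 5209/14 = 46881/14.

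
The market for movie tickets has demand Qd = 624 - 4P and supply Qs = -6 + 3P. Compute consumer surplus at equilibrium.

Equilibrium: 624 - 4P = -6 + 3P gives P* = 90, Q* = 264.
Demand choke price (Qd = 0): P = 156.
CS = ½(156 − 90)(264) = 8712.

Consumer surplus = 8712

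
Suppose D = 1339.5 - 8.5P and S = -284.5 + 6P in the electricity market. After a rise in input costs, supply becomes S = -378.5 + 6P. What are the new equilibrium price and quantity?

P' = 3436/29, Q' = 19279/58

Original equilibrium: P* = 112, Q* = 387.5.
New equilibrium: 1339.5 - 8.5P = -378.5 + 6P, so 1718 = 14.5P and P' = 3436/29; Q' = 1339.5 − 8.5(3436/29) = 19279/58.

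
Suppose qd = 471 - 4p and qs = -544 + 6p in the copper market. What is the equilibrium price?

Set qd = qs: 471 - 4p = -544 + 6p.
1015 = 10p, so p* = 101.5.
q* = 471 − 4(101.5) = 65.

p* = 101.5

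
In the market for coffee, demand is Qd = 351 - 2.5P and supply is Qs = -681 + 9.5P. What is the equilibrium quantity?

Set Qd = Qs: 351 - 2.5P = -681 + 9.5P.
1032 = 12P, so P* = 86.
Q* = 351 − 2.5(86) = 136.

Q* = 136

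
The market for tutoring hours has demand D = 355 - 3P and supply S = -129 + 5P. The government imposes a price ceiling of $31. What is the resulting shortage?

Equilibrium price would be P* = 60.5, so the ceiling at 31 binds.
At P = 31: D = 355 − 3(31) = 262, S = -129 + 5(31) = 26.
Shortage = 262 − 26 = 236.

Shortage = 236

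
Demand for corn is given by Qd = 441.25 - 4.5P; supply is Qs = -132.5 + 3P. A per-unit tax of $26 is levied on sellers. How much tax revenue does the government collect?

Pre-tax equilibrium: P* = 76.5, Q* = 97.
Tax on sellers shifts supply to Qs = -132.5 + 3(P − 26) = -210.5 + 3P.
441.25 - 4.5P = -210.5 + 3P gives buyer price Pb = 86.9; sellers receive Ps = 86.9 − 26 = 60.9.
New quantity: Q = 441.25 − 4.5(86.9) = 50.2.
Revenue = 26 × 50.2 = 1305.2.

Tax revenue = 1305.2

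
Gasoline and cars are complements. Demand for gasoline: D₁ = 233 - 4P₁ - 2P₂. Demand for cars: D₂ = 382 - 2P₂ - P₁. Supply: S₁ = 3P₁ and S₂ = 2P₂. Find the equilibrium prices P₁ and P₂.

Market 1: 233 - 4P₁ - 2P₂ = 3P₁ → 7P₁ + 2P₂ = 233.
Market 2: 4P₂ + P₁ = 382.
Eliminating P₂: 4×(1) − 2×(2) gives 26P₁ = 168, so P₁ = 84/13.
Back-substitute into (2): P₂ = (382 − 1×84/13) / 4 = 2441/26.

P₁ = 84/13, P₂ = 2441/26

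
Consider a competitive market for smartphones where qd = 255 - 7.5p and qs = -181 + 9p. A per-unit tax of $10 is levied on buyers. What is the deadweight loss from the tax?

Deadweight loss = 2250/11

Pre-tax equilibrium: p* = 872/33, q* = 625/11.
Tax on buyers shifts demand to qd = 255 − 7.5(p + 10) = 180 - 7.5p.
180 - 7.5p = -181 + 9p gives seller price ps = 722/33; buyers pay pb = 722/33 + 10 = 1052/33.
New quantity: q = 255 − 7.5(1052/33) = 175/11.
DWL = ½ × 10 × (625/11 − 175/11) = 2250/11.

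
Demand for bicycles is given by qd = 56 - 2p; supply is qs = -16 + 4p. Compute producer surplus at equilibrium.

Equilibrium: 56 - 2p = -16 + 4p gives p* = 12, q* = 32.
Supply starts at p = 4 (where qs = 0).
PS = ½(12 − 4)(32) = 128.

Producer surplus = 128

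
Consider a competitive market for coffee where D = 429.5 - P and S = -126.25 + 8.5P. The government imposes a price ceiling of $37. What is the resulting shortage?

Equilibrium price would be P* = 58.5, so the ceiling at 37 binds.
At P = 37: D = 429.5 − 1(37) = 392.5, S = -126.25 + 8.5(37) = 188.25.
Shortage = 392.5 − 188.25 = 204.25.

Shortage = 204.25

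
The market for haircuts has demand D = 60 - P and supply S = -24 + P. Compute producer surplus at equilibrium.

Equilibrium: 60 - P = -24 + P gives P* = 42, Q* = 18.
Supply starts at P = 24 (where S = 0).
PS = ½(42 − 24)(18) = 162.

Producer surplus = 162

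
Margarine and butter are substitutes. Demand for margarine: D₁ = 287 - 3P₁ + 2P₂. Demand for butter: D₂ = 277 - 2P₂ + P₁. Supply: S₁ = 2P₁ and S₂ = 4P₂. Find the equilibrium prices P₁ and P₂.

P₁ = 569/7, P₂ = 418/7

Market 1: 287 - 3P₁ + 2P₂ = 2P₁ → 5P₁ - 2P₂ = 287.
Market 2: 6P₂ - P₁ = 277.
Eliminating P₂: 6×(1) + 2×(2) gives 28P₁ = 2276, so P₁ = 569/7.
Back-substitute into (2): P₂ = (277 + 1×569/7) / 6 = 418/7.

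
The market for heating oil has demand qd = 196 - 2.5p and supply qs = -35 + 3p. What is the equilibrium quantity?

Set qd = qs: 196 - 2.5p = -35 + 3p.
231 = 5.5p, so p* = 42.
q* = 196 − 2.5(42) = 91.

q* = 91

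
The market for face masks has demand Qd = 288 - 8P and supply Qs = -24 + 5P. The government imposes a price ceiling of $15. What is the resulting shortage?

Shortage = 117

Equilibrium price would be P* = 24, so the ceiling at 15 binds.
At P = 15: Qd = 288 − 8(15) = 168, Qs = -24 + 5(15) = 51.
Shortage = 168 − 51 = 117.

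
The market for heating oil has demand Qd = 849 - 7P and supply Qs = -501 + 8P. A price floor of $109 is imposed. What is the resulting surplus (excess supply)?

Surplus = 285

Equilibrium price would be P* = 90, so the floor at 109 binds.
At P = 109: Qd = 86, Qs = 371.
Surplus = 371 − 86 = 285.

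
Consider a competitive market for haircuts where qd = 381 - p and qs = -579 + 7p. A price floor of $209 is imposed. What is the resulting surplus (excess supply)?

Surplus = 712

Equilibrium price would be p* = 120, so the floor at 209 binds.
At p = 209: qd = 172, qs = 884.
Surplus = 884 − 172 = 712.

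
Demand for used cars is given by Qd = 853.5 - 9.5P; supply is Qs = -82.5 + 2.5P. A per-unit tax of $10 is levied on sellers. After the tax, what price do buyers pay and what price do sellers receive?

Buyers pay 961/12, sellers receive 841/12

Pre-tax equilibrium: P* = 78, Q* = 112.5.
Tax on sellers shifts supply to Qs = -82.5 + 2.5(P − 10) = -107.5 + 2.5P.
853.5 - 9.5P = -107.5 + 2.5P gives buyer price Pb = 961/12; sellers receive Ps = 961/12 − 10 = 841/12.
New quantity: Q = 853.5 − 9.5(961/12) = 2225/24.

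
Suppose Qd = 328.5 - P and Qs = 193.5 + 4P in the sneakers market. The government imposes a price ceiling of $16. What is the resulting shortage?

Equilibrium price would be P* = 27, so the ceiling at 16 binds.
At P = 16: Qd = 328.5 − 1(16) = 312.5, Qs = 193.5 + 4(16) = 257.5.
Shortage = 312.5 − 257.5 = 55.

Shortage = 55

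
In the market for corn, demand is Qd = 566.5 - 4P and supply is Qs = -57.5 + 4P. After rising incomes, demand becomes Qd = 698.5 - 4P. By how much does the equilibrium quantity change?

Original equilibrium: P* = 78, Q* = 254.5.
New equilibrium: 698.5 - 4P = -57.5 + 4P, so 756 = 8P and P' = 94.5; Q' = 698.5 − 4(94.5) = 320.5.
Change in quantity: 320.5 − 254.5 = 66.

ΔQ = 66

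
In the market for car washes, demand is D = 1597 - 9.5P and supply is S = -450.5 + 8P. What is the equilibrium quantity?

Q* = 485.5

Set D = S: 1597 - 9.5P = -450.5 + 8P.
2047.5 = 17.5P, so P* = 117.
Q* = 1597 − 9.5(117) = 485.5.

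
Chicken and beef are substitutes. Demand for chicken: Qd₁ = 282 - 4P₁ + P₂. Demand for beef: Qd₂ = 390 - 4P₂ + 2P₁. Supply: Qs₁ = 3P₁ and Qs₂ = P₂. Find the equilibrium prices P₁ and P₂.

P₁ = 600/11, P₂ = 1098/11

Market 1: 282 - 4P₁ + P₂ = 3P₁ → 7P₁ - P₂ = 282.
Market 2: 5P₂ - 2P₁ = 390.
Eliminating P₂: 5×(1) + 1×(2) gives 33P₁ = 1800, so P₁ = 600/11.
Back-substitute into (2): P₂ = (390 + 2×600/11) / 5 = 1098/11.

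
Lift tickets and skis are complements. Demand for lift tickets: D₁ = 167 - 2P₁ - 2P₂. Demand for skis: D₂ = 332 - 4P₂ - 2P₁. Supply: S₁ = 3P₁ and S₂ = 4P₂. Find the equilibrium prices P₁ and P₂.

Market 1: 167 - 2P₁ - 2P₂ = 3P₁ → 5P₁ + 2P₂ = 167.
Market 2: 8P₂ + 2P₁ = 332.
Eliminating P₂: 8×(1) − 2×(2) gives 36P₁ = 672, so P₁ = 56/3.
Back-substitute into (2): P₂ = (332 − 2×56/3) / 8 = 221/6.

P₁ = 56/3, P₂ = 221/6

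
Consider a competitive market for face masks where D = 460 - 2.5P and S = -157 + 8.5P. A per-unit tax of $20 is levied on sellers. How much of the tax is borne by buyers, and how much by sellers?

Buyers bear 170/11, sellers bear 50/11

Pre-tax equilibrium: P* = 617/11, Q* = 7035/22.
Tax on sellers shifts supply to S = -157 + 8.5(P − 20) = -327 + 8.5P.
460 - 2.5P = -327 + 8.5P gives buyer price Pb = 787/11; sellers receive Ps = 787/11 − 20 = 567/11.
New quantity: Q = 460 − 2.5(787/11) = 6185/22.
Buyer burden = 787/11 − 617/11 = 170/11; seller burden = 617/11 − 567/11 = 50/11.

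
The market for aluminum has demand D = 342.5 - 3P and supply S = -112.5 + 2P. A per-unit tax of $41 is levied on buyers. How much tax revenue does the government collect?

Pre-tax equilibrium: P* = 91, Q* = 69.5.
Tax on buyers shifts demand to D = 342.5 − 3(P + 41) = 219.5 - 3P.
219.5 - 3P = -112.5 + 2P gives seller price Ps = 66.4; buyers pay Pb = 66.4 + 41 = 107.4.
New quantity: Q = 342.5 − 3(107.4) = 20.3.
Revenue = 41 × 20.3 = 832.3.

Tax revenue = 832.3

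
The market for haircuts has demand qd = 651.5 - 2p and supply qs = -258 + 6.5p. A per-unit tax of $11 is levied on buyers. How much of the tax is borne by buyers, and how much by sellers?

Buyers bear 143/17, sellers bear 44/17

Pre-tax equilibrium: p* = 107, q* = 437.5.
Tax on buyers shifts demand to qd = 651.5 − 2(p + 11) = 629.5 - 2p.
629.5 - 2p = -258 + 6.5p gives seller price ps = 1775/17; buyers pay pb = 1775/17 + 11 = 1962/17.
New quantity: q = 651.5 − 2(1962/17) = 14303/34.
Buyer burden = 1962/17 − 107 = 143/17; seller burden = 107 − 1775/17 = 44/17.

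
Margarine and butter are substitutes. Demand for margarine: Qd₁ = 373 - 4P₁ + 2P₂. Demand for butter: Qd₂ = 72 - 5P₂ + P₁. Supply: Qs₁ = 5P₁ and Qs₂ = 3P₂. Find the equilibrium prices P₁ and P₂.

Market 1: 373 - 4P₁ + 2P₂ = 5P₁ → 9P₁ - 2P₂ = 373.
Market 2: 8P₂ - P₁ = 72.
Eliminating P₂: 8×(1) + 2×(2) gives 70P₁ = 3128, so P₁ = 1564/35.
Back-substitute into (2): P₂ = (72 + 1×1564/35) / 8 = 1021/70.

P₁ = 1564/35, P₂ = 1021/70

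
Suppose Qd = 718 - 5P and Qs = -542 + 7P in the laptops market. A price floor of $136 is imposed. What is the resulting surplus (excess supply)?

Surplus = 372

Equilibrium price would be P* = 105, so the floor at 136 binds.
At P = 136: Qd = 38, Qs = 410.
Surplus = 410 − 38 = 372.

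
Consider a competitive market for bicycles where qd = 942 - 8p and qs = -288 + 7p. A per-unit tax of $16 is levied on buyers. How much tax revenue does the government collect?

Tax revenue = 54304/15

Pre-tax equilibrium: p* = 82, q* = 286.
Tax on buyers shifts demand to qd = 942 − 8(p + 16) = 814 - 8p.
814 - 8p = -288 + 7p gives seller price ps = 1102/15; buyers pay pb = 1102/15 + 16 = 1342/15.
New quantity: q = 942 − 8(1342/15) = 3394/15.
Revenue = 16 × 3394/15 = 54304/15.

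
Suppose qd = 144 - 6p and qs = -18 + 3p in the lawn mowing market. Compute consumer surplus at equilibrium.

Consumer surplus = 108

Equilibrium: 144 - 6p = -18 + 3p gives p* = 18, q* = 36.
Demand choke price (qd = 0): p = 24.
CS = ½(24 − 18)(36) = 108.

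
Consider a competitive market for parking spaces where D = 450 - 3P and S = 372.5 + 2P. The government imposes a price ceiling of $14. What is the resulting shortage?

Equilibrium price would be P* = 15.5, so the ceiling at 14 binds.
At P = 14: D = 450 − 3(14) = 408, S = 372.5 + 2(14) = 400.5.
Shortage = 408 − 400.5 = 7.5.

Shortage = 7.5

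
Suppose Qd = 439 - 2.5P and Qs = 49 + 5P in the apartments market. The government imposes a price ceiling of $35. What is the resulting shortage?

Equilibrium price would be P* = 52, so the ceiling at 35 binds.
At P = 35: Qd = 439 − 2.5(35) = 351.5, Qs = 49 + 5(35) = 224.
Shortage = 351.5 − 224 = 127.5.

Shortage = 127.5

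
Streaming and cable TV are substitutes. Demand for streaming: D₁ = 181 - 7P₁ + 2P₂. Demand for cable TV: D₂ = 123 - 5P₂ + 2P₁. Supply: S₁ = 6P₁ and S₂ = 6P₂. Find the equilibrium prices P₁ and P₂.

P₁ = 2237/139, P₂ = 1961/139

Market 1: 181 - 7P₁ + 2P₂ = 6P₁ → 13P₁ - 2P₂ = 181.
Market 2: 11P₂ - 2P₁ = 123.
Eliminating P₂: 11×(1) + 2×(2) gives 139P₁ = 2237, so P₁ = 2237/139.
Back-substitute into (2): P₂ = (123 + 2×2237/139) / 11 = 1961/139.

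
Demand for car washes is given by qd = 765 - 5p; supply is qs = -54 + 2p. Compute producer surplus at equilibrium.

Producer surplus = 8100

Equilibrium: 765 - 5p = -54 + 2p gives p* = 117, q* = 180.
Supply starts at p = 27 (where qs = 0).
PS = ½(117 − 27)(180) = 8100.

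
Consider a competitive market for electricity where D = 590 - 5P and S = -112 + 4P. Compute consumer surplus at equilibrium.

Consumer surplus = 4000

Equilibrium: 590 - 5P = -112 + 4P gives P* = 78, Q* = 200.
Demand choke price (D = 0): P = 118.
CS = ½(118 − 78)(200) = 4000.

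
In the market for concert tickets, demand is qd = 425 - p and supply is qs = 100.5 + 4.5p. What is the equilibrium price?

p* = 59

Set qd = qs: 425 - p = 100.5 + 4.5p.
324.5 = 5.5p, so p* = 59.
q* = 425 − 1(59) = 366.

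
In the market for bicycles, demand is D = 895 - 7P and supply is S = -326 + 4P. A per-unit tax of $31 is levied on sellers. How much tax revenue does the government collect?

Pre-tax equilibrium: P* = 111, Q* = 118.
Tax on sellers shifts supply to S = -326 + 4(P − 31) = -450 + 4P.
895 - 7P = -450 + 4P gives buyer price Pb = 1345/11; sellers receive Ps = 1345/11 − 31 = 1004/11.
New quantity: Q = 895 − 7(1345/11) = 430/11.
Revenue = 31 × 430/11 = 13330/11.

Tax revenue = 13330/11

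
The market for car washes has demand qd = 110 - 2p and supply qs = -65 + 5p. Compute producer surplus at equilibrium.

Producer surplus = 360

Equilibrium: 110 - 2p = -65 + 5p gives p* = 25, q* = 60.
Supply starts at p = 13 (where qs = 0).
PS = ½(25 − 13)(60) = 360.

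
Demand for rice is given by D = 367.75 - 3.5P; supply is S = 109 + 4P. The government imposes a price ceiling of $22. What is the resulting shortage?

Equilibrium price would be P* = 34.5, so the ceiling at 22 binds.
At P = 22: D = 367.75 − 3.5(22) = 290.75, S = 109 + 4(22) = 197.
Shortage = 290.75 − 197 = 93.75.

Shortage = 93.75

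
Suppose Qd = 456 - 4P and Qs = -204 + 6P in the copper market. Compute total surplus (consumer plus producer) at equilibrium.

Total surplus = 7680

Equilibrium: 456 - 4P = -204 + 6P gives P* = 66, Q* = 192.
Demand choke price: P = 114; supply starts at P = 34.
CS = ½(114 − 66)(192) = 4608; PS = ½(66 − 34)(192) = 3072.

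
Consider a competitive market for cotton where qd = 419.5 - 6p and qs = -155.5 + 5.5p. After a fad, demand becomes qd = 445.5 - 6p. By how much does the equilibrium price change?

Original equilibrium: p* = 50, q* = 119.5.
New equilibrium: 445.5 - 6p = -155.5 + 5.5p, so 601 = 11.5p and p' = 1202/23; q' = 445.5 − 6(1202/23) = 6069/46.
Change in price: 1202/23 − 50 = 52/23.

Δp = 52/23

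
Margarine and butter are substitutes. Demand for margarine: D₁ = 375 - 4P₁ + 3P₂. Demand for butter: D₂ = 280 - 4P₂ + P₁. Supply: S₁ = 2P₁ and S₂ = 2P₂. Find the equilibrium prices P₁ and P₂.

Market 1: 375 - 4P₁ + 3P₂ = 2P₁ → 6P₁ - 3P₂ = 375.
Market 2: 6P₂ - P₁ = 280.
Eliminating P₂: 6×(1) + 3×(2) gives 33P₁ = 3090, so P₁ = 1030/11.
Back-substitute into (2): P₂ = (280 + 1×1030/11) / 6 = 685/11.

P₁ = 1030/11, P₂ = 685/11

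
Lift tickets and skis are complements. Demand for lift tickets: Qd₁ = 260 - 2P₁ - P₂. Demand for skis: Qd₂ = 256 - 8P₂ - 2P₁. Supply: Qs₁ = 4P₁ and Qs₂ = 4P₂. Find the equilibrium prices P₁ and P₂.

P₁ = 1432/35, P₂ = 508/35

Market 1: 260 - 2P₁ - P₂ = 4P₁ → 6P₁ + P₂ = 260.
Market 2: 12P₂ + 2P₁ = 256.
Eliminating P₂: 12×(1) − 1×(2) gives 70P₁ = 2864, so P₁ = 1432/35.
Back-substitute into (2): P₂ = (256 − 2×1432/35) / 12 = 508/35.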